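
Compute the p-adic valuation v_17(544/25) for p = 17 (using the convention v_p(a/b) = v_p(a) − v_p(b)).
v_17(544/25) = 1

Factor powers of 17 from the numerator and denominator of the reduced fraction: 544 = 17^1 · 32 and 25 = 17^0 · 25. Apply v_p(a/b) = v_p(a) − v_p(b): v_17(544/25) = 1 − 0 = 1.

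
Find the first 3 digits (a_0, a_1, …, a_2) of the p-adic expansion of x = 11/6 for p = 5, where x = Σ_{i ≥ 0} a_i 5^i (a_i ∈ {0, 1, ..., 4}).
(a_0, …, a_2) = (1, 1, 4)

v_5(11/6) = 0 (numerator and denominator both coprime to 5), so x ∈ ℤ_5^×. Compute digits iteratively via a_i = x_i mod 5, x_{i+1} = (x_i − a_i)/5, with x_0 = x:
  x_0 = 11/6;  a_0 = 1;  x_1 = (x_0 − 1)/5 = 1/6
  x_1 = 1/6;  a_1 = 1;  x_2 = (x_1 − 1)/5 = -1/6
  x_2 = -1/6;  a_2 = 4;  x_3 = (x_2 − 4)/5 = -5/6
Digits: (1, 1, 4).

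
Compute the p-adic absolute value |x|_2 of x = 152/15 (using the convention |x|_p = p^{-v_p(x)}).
|152/15|_2 = 1/8

Step 1 — compute v_2(x) by factoring powers of 2 out of the numerator and denominator: v_2(152/15) = 3. Step 2 — apply |x|_p = p^{-v_p(x)} = 2^{-3} = 1/8.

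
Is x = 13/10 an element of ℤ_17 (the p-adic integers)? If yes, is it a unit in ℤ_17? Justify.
x ∈ ℤ_17^× (unit); v_17(x) = 0

ℤ_17 = {x ∈ ℚ_17 : v_17(x) ≥ 0} and ℤ_17^× = {x ∈ ℤ_17 : v_17(x) = 0}. Here v_17(13/10) = v_17(num) − v_17(den) = 0; compare against these criteria.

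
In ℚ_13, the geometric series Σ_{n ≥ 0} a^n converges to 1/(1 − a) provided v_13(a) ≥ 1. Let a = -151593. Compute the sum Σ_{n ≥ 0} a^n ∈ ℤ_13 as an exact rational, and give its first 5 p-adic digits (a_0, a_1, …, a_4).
Σ a^n = 1/(1 − a) = 1/151594;  first 5 digits = (1, 0, 0, 9, 7)

v_13(a) = 3 ≥ 1, so the series converges in ℤ_13 to 1/(1 − a) = 1/(1 − (-151593)) = 1/151594. Expand this rational in ℤ_13: compute digits iteratively via d_i = x_i mod 13, x_{i+1} = (x_i − d_i)/13. The first 5 digits are (1, 0, 0, 9, 7).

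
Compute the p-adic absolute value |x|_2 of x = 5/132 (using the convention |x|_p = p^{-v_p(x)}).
|5/132|_2 = 4

Step 1 — compute v_2(x) by factoring powers of 2 out of the numerator and denominator: v_2(5/132) = -2. Step 2 — apply |x|_p = p^{-v_p(x)} = 2^{2} = 4.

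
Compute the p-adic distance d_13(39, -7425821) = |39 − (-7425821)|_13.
d_13(39, -7425821) = 1/371293

Step 1 — x − y = 39 − (-7425821) = 7425860. Step 2 — v_13(7425860) = 5 (factor: 7425860 = (13^5 · 20); the sign does not affect v_p). Step 3 — |x − y|_13 = 13^{-5} = 1/371293.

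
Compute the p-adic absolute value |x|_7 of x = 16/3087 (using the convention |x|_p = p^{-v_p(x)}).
|16/3087|_7 = 343

Step 1 — compute v_7(x) by factoring powers of 7 out of the numerator and denominator: v_7(16/3087) = -3. Step 2 — apply |x|_p = p^{-v_p(x)} = 7^{3} = 343.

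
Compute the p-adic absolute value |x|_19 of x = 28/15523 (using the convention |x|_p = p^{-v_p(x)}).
|28/15523|_19 = 361

Step 1 — compute v_19(x) by factoring powers of 19 out of the numerator and denominator: v_19(28/15523) = -2. Step 2 — apply |x|_p = p^{-v_p(x)} = 19^{2} = 361.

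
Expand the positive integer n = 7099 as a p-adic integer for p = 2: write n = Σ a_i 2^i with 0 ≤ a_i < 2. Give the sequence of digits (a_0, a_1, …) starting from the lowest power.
(a_0, a_1, …) = (1, 1, 0, 1, 1, 1, 0, 1, 1, 1, 0, 1, 1)

Repeated division by 2 gives the digits low-to-high: 7099 = 1 + 1·2^1 + 1·2^3 + 1·2^4 + 1·2^5 + 1·2^7 + 1·2^8 + 1·2^9 + 1·2^11 + 1·2^12. Digit sequence: (1, 1, 0, 1, 1, 1, 0, 1, 1, 1, 0, 1, 1).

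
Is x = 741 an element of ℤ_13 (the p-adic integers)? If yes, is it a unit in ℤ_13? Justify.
x ∈ ℤ_13 but not a unit; v_13(x) = 1 > 0

ℤ_13 = {x ∈ ℚ_13 : v_13(x) ≥ 0} and ℤ_13^× = {x ∈ ℤ_13 : v_13(x) = 0}. Here v_13(741) = v_13(num) − v_13(den) = 1; compare against these criteria.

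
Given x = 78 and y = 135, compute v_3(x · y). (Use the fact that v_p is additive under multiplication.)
v_3(10530) = 4

v_p(x) = 1 (factor: 78 = 3^1 · 26); v_p(y) = 3 (factor: 135 = 3^3 · 5). Additivity: v_p(xy) = v_p(x) + v_p(y) = 1 + 3 = 4. (Direct check: xy = 10530 = 3^4 · (130).)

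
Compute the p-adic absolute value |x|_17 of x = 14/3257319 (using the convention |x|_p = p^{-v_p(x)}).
|14/3257319|_17 = 83521

Step 1 — compute v_17(x) by factoring powers of 17 out of the numerator and denominator: v_17(14/3257319) = -4. Step 2 — apply |x|_p = p^{-v_p(x)} = 17^{4} = 83521.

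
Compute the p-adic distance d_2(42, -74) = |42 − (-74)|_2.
d_2(42, -74) = 1/4

Step 1 — x − y = 42 − (-74) = 116. Step 2 — v_2(116) = 2 (factor: 116 = (2^2 · 29); the sign does not affect v_p). Step 3 — |x − y|_2 = 2^{-2} = 1/4.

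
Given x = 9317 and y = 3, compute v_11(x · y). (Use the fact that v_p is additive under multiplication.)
v_11(27951) = 3

v_p(x) = 3 (factor: 9317 = 11^3 · 7); v_p(y) = 0 (factor: 3 = 11^0 · 3). Additivity: v_p(xy) = v_p(x) + v_p(y) = 3 + 0 = 3. (Direct check: xy = 27951 = 11^3 · (21).)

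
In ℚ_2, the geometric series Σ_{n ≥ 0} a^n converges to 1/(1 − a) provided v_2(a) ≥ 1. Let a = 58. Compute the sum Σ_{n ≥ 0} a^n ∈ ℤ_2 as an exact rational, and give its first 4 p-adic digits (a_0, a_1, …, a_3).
Σ a^n = 1/(1 − a) = -1/57;  first 4 digits = (1, 1, 1, 0)

v_2(a) = 1 ≥ 1, so the series converges in ℤ_2 to 1/(1 − a) = 1/(1 − 58) = -1/57. Expand this rational in ℤ_2: compute digits iteratively via d_i = x_i mod 2, x_{i+1} = (x_i − d_i)/2. The first 4 digits are (1, 1, 1, 0).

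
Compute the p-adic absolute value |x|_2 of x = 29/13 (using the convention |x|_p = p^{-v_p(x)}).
|29/13|_2 = 1

Step 1 — compute v_2(x) by factoring powers of 2 out of the numerator and denominator: v_2(29/13) = 0. Step 2 — apply |x|_p = p^{-v_p(x)} = 2^{0} = 1.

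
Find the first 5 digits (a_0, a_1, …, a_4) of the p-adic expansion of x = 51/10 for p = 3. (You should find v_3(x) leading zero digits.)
(a_0, …, a_4) = (0, 2, 2, 2, 0)

v_3(51/10) = 1, so a_0 = ... = a_0 = 0. Factor out: x = 3^1 · u with u = 17/10 a unit in ℤ_3. Expand u iteratively via a_{v+i} = u_i mod 3, u_{i+1} = (u_i − a_{v+i})/3:
  u_0 = 17/10;  a_1 = 2;  u_1 = (u_0 − 2)/3 = -1/10
  u_1 = -1/10;  a_2 = 2;  u_2 = (u_1 − 2)/3 = -7/10
  u_2 = -7/10;  a_3 = 2;  u_3 = (u_2 − 2)/3 = -9/10
  u_3 = -9/10;  a_4 = 0;  u_4 = (u_3 − 0)/3 = -3/10
Digits: (0, 2, 2, 2, 0).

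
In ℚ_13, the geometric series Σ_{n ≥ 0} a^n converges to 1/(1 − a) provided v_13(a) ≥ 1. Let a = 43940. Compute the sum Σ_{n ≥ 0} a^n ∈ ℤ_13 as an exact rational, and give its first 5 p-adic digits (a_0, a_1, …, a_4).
Σ a^n = 1/(1 − a) = -1/43939;  first 5 digits = (1, 0, 0, 7, 1)

v_13(a) = 3 ≥ 1, so the series converges in ℤ_13 to 1/(1 − a) = 1/(1 − 43940) = -1/43939. Expand this rational in ℤ_13: compute digits iteratively via d_i = x_i mod 13, x_{i+1} = (x_i − d_i)/13. The first 5 digits are (1, 0, 0, 7, 1).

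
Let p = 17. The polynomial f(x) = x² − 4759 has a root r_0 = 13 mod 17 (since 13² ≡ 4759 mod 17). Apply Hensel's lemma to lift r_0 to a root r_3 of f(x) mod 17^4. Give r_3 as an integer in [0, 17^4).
r_3 = 18152 (mod 83521)

Hensel's recurrence: r_{i+1} = r_i − f(r_i)·(f′(r_i))^{-1} mod 17^{i+2}, with f′(x) = 2x. Iterate:
  r_0 = 13 (mod 17)
  r_1 = 234 (mod 289)
  r_2 = 3413 (mod 4913)
  r_3 = 18152 (mod 83521)
Final: r_3 = 18152, and one checks f(r_3) ≡ 0 mod 17^4.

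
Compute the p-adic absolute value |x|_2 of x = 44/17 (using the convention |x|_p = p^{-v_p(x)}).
|44/17|_2 = 1/4

Step 1 — compute v_2(x) by factoring powers of 2 out of the numerator and denominator: v_2(44/17) = 2. Step 2 — apply |x|_p = p^{-v_p(x)} = 2^{-2} = 1/4.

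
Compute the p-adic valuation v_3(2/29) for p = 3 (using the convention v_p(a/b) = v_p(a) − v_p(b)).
v_3(2/29) = 0

Factor powers of 3 from the numerator and denominator of the reduced fraction: 2 = 3^0 · 2 and 29 = 3^0 · 29. Apply v_p(a/b) = v_p(a) − v_p(b): v_3(2/29) = 0 − 0 = 0.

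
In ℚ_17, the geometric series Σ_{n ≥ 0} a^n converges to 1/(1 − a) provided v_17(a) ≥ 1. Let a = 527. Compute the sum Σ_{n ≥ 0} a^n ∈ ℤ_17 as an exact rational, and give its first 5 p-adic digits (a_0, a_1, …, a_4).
Σ a^n = 1/(1 − a) = -1/526;  first 5 digits = (1, 14, 10, 12, 0)

v_17(a) = 1 ≥ 1, so the series converges in ℤ_17 to 1/(1 − a) = 1/(1 − 527) = -1/526. Expand this rational in ℤ_17: compute digits iteratively via d_i = x_i mod 17, x_{i+1} = (x_i − d_i)/17. The first 5 digits are (1, 14, 10, 12, 0).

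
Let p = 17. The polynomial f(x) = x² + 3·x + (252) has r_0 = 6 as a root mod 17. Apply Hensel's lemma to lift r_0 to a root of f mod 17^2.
r_1 = 159 (mod 289)

Hensel: r_{i+1} = r_i − f(r_i)·(f′(r_i))^{-1} mod 17^{i+2}, f′(x) = 2x + 3. Iterate:
  r_0 = 6 (mod 17)
  r_1 = 159 (mod 289)
Final: r = 159 satisfies f(r) ≡ 0 mod 17^2.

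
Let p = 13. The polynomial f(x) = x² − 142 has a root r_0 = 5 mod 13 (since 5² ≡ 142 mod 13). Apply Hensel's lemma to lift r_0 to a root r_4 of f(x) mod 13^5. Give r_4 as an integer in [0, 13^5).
r_4 = 230989 (mod 371293)

Hensel's recurrence: r_{i+1} = r_i − f(r_i)·(f′(r_i))^{-1} mod 13^{i+2}, with f′(x) = 2x. Iterate:
  r_0 = 5 (mod 13)
  r_1 = 135 (mod 169)
  r_2 = 304 (mod 2197)
  r_3 = 2501 (mod 28561)
  r_4 = 230989 (mod 371293)
Final: r_4 = 230989, and one checks f(r_4) ≡ 0 mod 13^5.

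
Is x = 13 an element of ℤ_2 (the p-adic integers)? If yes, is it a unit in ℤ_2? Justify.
x ∈ ℤ_2^× (unit); v_2(x) = 0

ℤ_2 = {x ∈ ℚ_2 : v_2(x) ≥ 0} and ℤ_2^× = {x ∈ ℤ_2 : v_2(x) = 0}. Here v_2(13) = v_2(num) − v_2(den) = 0; compare against these criteria.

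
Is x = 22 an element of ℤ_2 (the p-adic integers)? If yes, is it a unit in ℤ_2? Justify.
x ∈ ℤ_2 but not a unit; v_2(x) = 1 > 0

ℤ_2 = {x ∈ ℚ_2 : v_2(x) ≥ 0} and ℤ_2^× = {x ∈ ℤ_2 : v_2(x) = 0}. Here v_2(22) = v_2(num) − v_2(den) = 1; compare against these criteria.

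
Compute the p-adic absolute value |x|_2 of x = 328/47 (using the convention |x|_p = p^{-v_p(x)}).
|328/47|_2 = 1/8

Step 1 — compute v_2(x) by factoring powers of 2 out of the numerator and denominator: v_2(328/47) = 3. Step 2 — apply |x|_p = p^{-v_p(x)} = 2^{-3} = 1/8.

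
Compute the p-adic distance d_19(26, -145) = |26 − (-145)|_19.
d_19(26, -145) = 1/19

Step 1 — x − y = 26 − (-145) = 171. Step 2 — v_19(171) = 1 (factor: 171 = (19^1 · 9); the sign does not affect v_p). Step 3 — |x − y|_19 = 19^{-1} = 1/19.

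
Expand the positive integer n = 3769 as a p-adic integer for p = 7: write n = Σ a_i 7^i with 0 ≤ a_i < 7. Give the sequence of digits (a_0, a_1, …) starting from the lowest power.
(a_0, a_1, …) = (3, 6, 6, 3, 1)

Repeated division by 7 gives the digits low-to-high: 3769 = 3 + 6·7^1 + 6·7^2 + 3·7^3 + 1·7^4. Digit sequence: (3, 6, 6, 3, 1).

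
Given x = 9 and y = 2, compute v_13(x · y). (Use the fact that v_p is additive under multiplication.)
v_13(18) = 0

v_p(x) = 0 (factor: 9 = 13^0 · 9); v_p(y) = 0 (factor: 2 = 13^0 · 2). Additivity: v_p(xy) = v_p(x) + v_p(y) = 0 + 0 = 0. (Direct check: xy = 18 = 13^0 · (18).)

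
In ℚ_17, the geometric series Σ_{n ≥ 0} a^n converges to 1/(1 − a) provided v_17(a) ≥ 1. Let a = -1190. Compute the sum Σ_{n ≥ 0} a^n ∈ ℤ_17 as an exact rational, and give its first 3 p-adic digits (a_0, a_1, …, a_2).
Σ a^n = 1/(1 − a) = 1/1191;  first 3 digits = (1, 15, 16)

v_17(a) = 1 ≥ 1, so the series converges in ℤ_17 to 1/(1 − a) = 1/(1 − (-1190)) = 1/1191. Expand this rational in ℤ_17: compute digits iteratively via d_i = x_i mod 17, x_{i+1} = (x_i − d_i)/17. The first 3 digits are (1, 15, 16).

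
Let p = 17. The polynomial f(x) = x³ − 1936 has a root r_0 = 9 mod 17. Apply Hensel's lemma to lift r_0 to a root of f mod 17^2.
r_1 = 77 (mod 289)

Hensel: r_{i+1} = r_i − f(r_i)/f′(r_i) mod 17^{i+2}, where f′(x) = 3x². Iterate:
  r_0 = 9 (mod 17)
  r_1 = 77 (mod 289)
Final: r = 77 with f(r) ≡ 0 mod 17^2.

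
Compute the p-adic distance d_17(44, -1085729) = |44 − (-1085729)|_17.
d_17(44, -1085729) = 1/83521

Step 1 — x − y = 44 − (-1085729) = 1085773. Step 2 — v_17(1085773) = 4 (factor: 1085773 = (17^4 · 13); the sign does not affect v_p). Step 3 — |x − y|_17 = 17^{-4} = 1/83521.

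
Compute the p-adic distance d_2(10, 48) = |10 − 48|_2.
d_2(10, 48) = 1/2

Step 1 — x − y = 10 − 48 = -38. Step 2 — v_2(-38) = 1 (factor: -38 = −(2^1 · 19); the sign does not affect v_p). Step 3 — |x − y|_2 = 2^{-1} = 1/2.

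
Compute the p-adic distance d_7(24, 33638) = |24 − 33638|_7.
d_7(24, 33638) = 1/16807

Step 1 — x − y = 24 − 33638 = -33614. Step 2 — v_7(-33614) = 5 (factor: -33614 = −(7^5 · 2); the sign does not affect v_p). Step 3 — |x − y|_7 = 7^{-5} = 1/16807.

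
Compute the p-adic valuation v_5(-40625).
v_5(-40625) = 5

v_5(n) is the largest exponent k such that 5^k divides n. Factor out: -40625 = -5^5 · 13. (Sign doesn't affect v_p.) So v_5(-40625) = 5.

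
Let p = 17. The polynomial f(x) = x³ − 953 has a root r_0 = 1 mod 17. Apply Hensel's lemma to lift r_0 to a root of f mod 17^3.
r_2 = 2245 (mod 4913)

Hensel: r_{i+1} = r_i − f(r_i)/f′(r_i) mod 17^{i+2}, where f′(x) = 3x². Iterate:
  r_0 = 1 (mod 17)
  r_1 = 222 (mod 289)
  r_2 = 2245 (mod 4913)
Final: r = 2245 with f(r) ≡ 0 mod 17^3.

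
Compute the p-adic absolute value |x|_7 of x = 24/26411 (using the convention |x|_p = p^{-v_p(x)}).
|24/26411|_7 = 2401

Step 1 — compute v_7(x) by factoring powers of 7 out of the numerator and denominator: v_7(24/26411) = -4. Step 2 — apply |x|_p = p^{-v_p(x)} = 7^{4} = 2401.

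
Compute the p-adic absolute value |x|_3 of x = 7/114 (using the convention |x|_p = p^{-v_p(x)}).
|7/114|_3 = 3

Step 1 — compute v_3(x) by factoring powers of 3 out of the numerator and denominator: v_3(7/114) = -1. Step 2 — apply |x|_p = p^{-v_p(x)} = 3^{1} = 3.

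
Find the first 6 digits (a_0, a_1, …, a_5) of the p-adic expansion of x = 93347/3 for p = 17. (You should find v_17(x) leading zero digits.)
(a_0, …, a_5) = (0, 0, 0, 12, 11, 5)

v_17(93347/3) = 3, so a_0 = ... = a_2 = 0. Factor out: x = 17^3 · u with u = 19/3 a unit in ℤ_17. Expand u iteratively via a_{v+i} = u_i mod 17, u_{i+1} = (u_i − a_{v+i})/17:
  u_0 = 19/3;  a_3 = 12;  u_1 = (u_0 − 12)/17 = -1/3
  u_1 = -1/3;  a_4 = 11;  u_2 = (u_1 − 11)/17 = -2/3
  u_2 = -2/3;  a_5 = 5;  u_3 = (u_2 − 5)/17 = -1/3
Digits: (0, 0, 0, 12, 11, 5).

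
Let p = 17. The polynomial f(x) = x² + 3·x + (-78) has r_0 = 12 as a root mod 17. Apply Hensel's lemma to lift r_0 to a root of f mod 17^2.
r_1 = 233 (mod 289)

Hensel: r_{i+1} = r_i − f(r_i)·(f′(r_i))^{-1} mod 17^{i+2}, f′(x) = 2x + 3. Iterate:
  r_0 = 12 (mod 17)
  r_1 = 233 (mod 289)
Final: r = 233 satisfies f(r) ≡ 0 mod 17^2.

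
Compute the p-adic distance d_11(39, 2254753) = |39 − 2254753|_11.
d_11(39, 2254753) = 1/161051

Step 1 — x − y = 39 − 2254753 = -2254714. Step 2 — v_11(-2254714) = 5 (factor: -2254714 = −(11^5 · 14); the sign does not affect v_p). Step 3 — |x − y|_11 = 11^{-5} = 1/161051.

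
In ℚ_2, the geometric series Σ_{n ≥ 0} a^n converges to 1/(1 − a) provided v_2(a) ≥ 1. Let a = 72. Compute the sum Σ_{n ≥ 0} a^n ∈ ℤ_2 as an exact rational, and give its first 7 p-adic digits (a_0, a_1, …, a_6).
Σ a^n = 1/(1 − a) = -1/71;  first 7 digits = (1, 0, 0, 1, 0, 0, 0)

v_2(a) = 3 ≥ 1, so the series converges in ℤ_2 to 1/(1 − a) = 1/(1 − 72) = -1/71. Expand this rational in ℤ_2: compute digits iteratively via d_i = x_i mod 2, x_{i+1} = (x_i − d_i)/2. The first 7 digits are (1, 0, 0, 1, 0, 0, 0).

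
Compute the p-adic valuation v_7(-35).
v_7(-35) = 1

v_7(n) is the largest exponent k such that 7^k divides n. Factor out: -35 = -7^1 · 5. (Sign doesn't affect v_p.) So v_7(-35) = 1.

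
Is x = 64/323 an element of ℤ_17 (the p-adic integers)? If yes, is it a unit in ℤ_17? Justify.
x ∉ ℤ_17 (v_17(x) = -1 < 0)

ℤ_17 = {x ∈ ℚ_17 : v_17(x) ≥ 0} and ℤ_17^× = {x ∈ ℤ_17 : v_17(x) = 0}. Here v_17(64/323) = v_17(num) − v_17(den) = -1; compare against these criteria.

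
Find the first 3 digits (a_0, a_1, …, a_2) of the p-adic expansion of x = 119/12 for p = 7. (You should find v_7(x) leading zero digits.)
(a_0, …, a_2) = (0, 2, 4)

v_7(119/12) = 1, so a_0 = ... = a_0 = 0. Factor out: x = 7^1 · u with u = 17/12 a unit in ℤ_7. Expand u iteratively via a_{v+i} = u_i mod 7, u_{i+1} = (u_i − a_{v+i})/7:
  u_0 = 17/12;  a_1 = 2;  u_1 = (u_0 − 2)/7 = -1/12
  u_1 = -1/12;  a_2 = 4;  u_2 = (u_1 − 4)/7 = -7/12
Digits: (0, 2, 4).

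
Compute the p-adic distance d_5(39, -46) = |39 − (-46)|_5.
d_5(39, -46) = 1/5

Step 1 — x − y = 39 − (-46) = 85. Step 2 — v_5(85) = 1 (factor: 85 = (5^1 · 17); the sign does not affect v_p). Step 3 — |x − y|_5 = 5^{-1} = 1/5.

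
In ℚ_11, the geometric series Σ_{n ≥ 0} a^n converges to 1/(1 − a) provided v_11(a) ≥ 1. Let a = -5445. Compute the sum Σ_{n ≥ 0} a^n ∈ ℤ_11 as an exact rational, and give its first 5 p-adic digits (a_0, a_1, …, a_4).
Σ a^n = 1/(1 − a) = 1/5446;  first 5 digits = (1, 0, 10, 6, 0)

v_11(a) = 2 ≥ 1, so the series converges in ℤ_11 to 1/(1 − a) = 1/(1 − (-5445)) = 1/5446. Expand this rational in ℤ_11: compute digits iteratively via d_i = x_i mod 11, x_{i+1} = (x_i − d_i)/11. The first 5 digits are (1, 0, 10, 6, 0).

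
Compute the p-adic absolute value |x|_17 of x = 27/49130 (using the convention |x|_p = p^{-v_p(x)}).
|27/49130|_17 = 4913

Step 1 — compute v_17(x) by factoring powers of 17 out of the numerator and denominator: v_17(27/49130) = -3. Step 2 — apply |x|_p = p^{-v_p(x)} = 17^{3} = 4913.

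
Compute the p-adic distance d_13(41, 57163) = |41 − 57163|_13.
d_13(41, 57163) = 1/28561

Step 1 — x − y = 41 − 57163 = -57122. Step 2 — v_13(-57122) = 4 (factor: -57122 = −(13^4 · 2); the sign does not affect v_p). Step 3 — |x − y|_13 = 13^{-4} = 1/28561.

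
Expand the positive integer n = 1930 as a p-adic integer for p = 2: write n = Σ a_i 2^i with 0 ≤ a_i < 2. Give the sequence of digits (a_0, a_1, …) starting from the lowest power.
(a_0, a_1, …) = (0, 1, 0, 1, 0, 0, 0, 1, 1, 1, 1)

Repeated division by 2 gives the digits low-to-high: 1930 = 1·2^1 + 1·2^3 + 1·2^7 + 1·2^8 + 1·2^9 + 1·2^10. Digit sequence: (0, 1, 0, 1, 0, 0, 0, 1, 1, 1, 1).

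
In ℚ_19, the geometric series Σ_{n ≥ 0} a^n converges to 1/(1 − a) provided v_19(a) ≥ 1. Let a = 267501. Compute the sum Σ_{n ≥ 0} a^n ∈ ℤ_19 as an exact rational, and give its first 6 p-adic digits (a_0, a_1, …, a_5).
Σ a^n = 1/(1 − a) = -1/267500;  first 6 digits = (1, 0, 0, 1, 2, 0)

v_19(a) = 3 ≥ 1, so the series converges in ℤ_19 to 1/(1 − a) = 1/(1 − 267501) = -1/267500. Expand this rational in ℤ_19: compute digits iteratively via d_i = x_i mod 19, x_{i+1} = (x_i − d_i)/19. The first 6 digits are (1, 0, 0, 1, 2, 0).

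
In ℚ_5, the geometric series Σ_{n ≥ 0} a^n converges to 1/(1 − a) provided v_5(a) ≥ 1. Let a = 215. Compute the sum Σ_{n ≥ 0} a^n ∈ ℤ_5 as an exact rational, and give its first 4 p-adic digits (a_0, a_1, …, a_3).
Σ a^n = 1/(1 − a) = -1/214;  first 4 digits = (1, 3, 2, 3)

v_5(a) = 1 ≥ 1, so the series converges in ℤ_5 to 1/(1 − a) = 1/(1 − 215) = -1/214. Expand this rational in ℤ_5: compute digits iteratively via d_i = x_i mod 5, x_{i+1} = (x_i − d_i)/5. The first 4 digits are (1, 3, 2, 3).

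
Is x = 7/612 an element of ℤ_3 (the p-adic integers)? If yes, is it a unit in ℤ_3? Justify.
x ∉ ℤ_3 (v_3(x) = -2 < 0)

ℤ_3 = {x ∈ ℚ_3 : v_3(x) ≥ 0} and ℤ_3^× = {x ∈ ℤ_3 : v_3(x) = 0}. Here v_3(7/612) = v_3(num) − v_3(den) = -2; compare against these criteria.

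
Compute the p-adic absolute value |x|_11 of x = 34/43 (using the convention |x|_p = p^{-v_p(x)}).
|34/43|_11 = 1

Step 1 — compute v_11(x) by factoring powers of 11 out of the numerator and denominator: v_11(34/43) = 0. Step 2 — apply |x|_p = p^{-v_p(x)} = 11^{0} = 1.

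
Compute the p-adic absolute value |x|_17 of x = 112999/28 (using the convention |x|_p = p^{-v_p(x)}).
|112999/28|_17 = 1/4913

Step 1 — compute v_17(x) by factoring powers of 17 out of the numerator and denominator: v_17(112999/28) = 3. Step 2 — apply |x|_p = p^{-v_p(x)} = 17^{-3} = 1/4913.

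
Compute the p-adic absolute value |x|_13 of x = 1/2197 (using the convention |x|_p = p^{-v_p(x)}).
|1/2197|_13 = 2197

Step 1 — compute v_13(x) by factoring powers of 13 out of the numerator and denominator: v_13(1/2197) = -3. Step 2 — apply |x|_p = p^{-v_p(x)} = 13^{3} = 2197.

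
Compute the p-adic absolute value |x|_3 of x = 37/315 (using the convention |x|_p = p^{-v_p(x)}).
|37/315|_3 = 9

Step 1 — compute v_3(x) by factoring powers of 3 out of the numerator and denominator: v_3(37/315) = -2. Step 2 — apply |x|_p = p^{-v_p(x)} = 3^{2} = 9.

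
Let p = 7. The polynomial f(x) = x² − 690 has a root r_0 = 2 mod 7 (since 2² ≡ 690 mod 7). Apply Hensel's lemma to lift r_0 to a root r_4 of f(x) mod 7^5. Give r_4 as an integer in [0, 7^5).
r_4 = 8577 (mod 16807)

Hensel's recurrence: r_{i+1} = r_i − f(r_i)·(f′(r_i))^{-1} mod 7^{i+2}, with f′(x) = 2x. Iterate:
  r_0 = 2 (mod 7)
  r_1 = 2 (mod 49)
  r_2 = 2 (mod 343)
  r_3 = 1374 (mod 2401)
  r_4 = 8577 (mod 16807)
Final: r_4 = 8577, and one checks f(r_4) ≡ 0 mod 7^5.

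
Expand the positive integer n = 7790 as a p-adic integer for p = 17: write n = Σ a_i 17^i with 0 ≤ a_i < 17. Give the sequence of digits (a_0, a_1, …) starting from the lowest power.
(a_0, a_1, …) = (4, 16, 9, 1)

Repeated division by 17 gives the digits low-to-high: 7790 = 4 + 16·17^1 + 9·17^2 + 1·17^3. Digit sequence: (4, 16, 9, 1).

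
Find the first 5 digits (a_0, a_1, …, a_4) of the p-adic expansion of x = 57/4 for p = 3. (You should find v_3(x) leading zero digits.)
(a_0, …, a_4) = (0, 1, 2, 2, 0)

v_3(57/4) = 1, so a_0 = ... = a_0 = 0. Factor out: x = 3^1 · u with u = 19/4 a unit in ℤ_3. Expand u iteratively via a_{v+i} = u_i mod 3, u_{i+1} = (u_i − a_{v+i})/3:
  u_0 = 19/4;  a_1 = 1;  u_1 = (u_0 − 1)/3 = 5/4
  u_1 = 5/4;  a_2 = 2;  u_2 = (u_1 − 2)/3 = -1/4
  u_2 = -1/4;  a_3 = 2;  u_3 = (u_2 − 2)/3 = -3/4
  u_3 = -3/4;  a_4 = 0;  u_4 = (u_3 − 0)/3 = -1/4
Digits: (0, 1, 2, 2, 0).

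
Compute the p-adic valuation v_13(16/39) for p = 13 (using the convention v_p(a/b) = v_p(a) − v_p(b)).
v_13(16/39) = -1

Factor powers of 13 from the numerator and denominator of the reduced fraction: 16 = 13^0 · 16 and 39 = 13^1 · 3. Apply v_p(a/b) = v_p(a) − v_p(b): v_13(16/39) = 0 − 1 = -1.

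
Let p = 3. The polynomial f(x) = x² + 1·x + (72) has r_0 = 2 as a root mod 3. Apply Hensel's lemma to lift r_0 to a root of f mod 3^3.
r_2 = 17 (mod 27)

Hensel: r_{i+1} = r_i − f(r_i)·(f′(r_i))^{-1} mod 3^{i+2}, f′(x) = 2x + 1. Iterate:
  r_0 = 2 (mod 3)
  r_1 = 8 (mod 9)
  r_2 = 17 (mod 27)
Final: r = 17 satisfies f(r) ≡ 0 mod 3^3.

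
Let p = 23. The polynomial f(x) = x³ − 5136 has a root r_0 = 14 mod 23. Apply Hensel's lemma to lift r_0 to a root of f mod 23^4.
r_3 = 206508 (mod 279841)

Hensel: r_{i+1} = r_i − f(r_i)/f′(r_i) mod 23^{i+2}, where f′(x) = 3x². Iterate:
  r_0 = 14 (mod 23)
  r_1 = 198 (mod 529)
  r_2 = 11836 (mod 12167)
  r_3 = 206508 (mod 279841)
Final: r = 206508 with f(r) ≡ 0 mod 23^4.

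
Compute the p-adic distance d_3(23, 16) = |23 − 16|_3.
d_3(23, 16) = 1

Step 1 — x − y = 23 − 16 = 7. Step 2 — v_3(7) = 0 (factor: 7 = (3^0 · 7); the sign does not affect v_p). Step 3 — |x − y|_3 = 3^{0} = 1.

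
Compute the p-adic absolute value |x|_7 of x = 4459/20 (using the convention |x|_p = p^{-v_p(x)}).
|4459/20|_7 = 1/343

Step 1 — compute v_7(x) by factoring powers of 7 out of the numerator and denominator: v_7(4459/20) = 3. Step 2 — apply |x|_p = p^{-v_p(x)} = 7^{-3} = 1/343.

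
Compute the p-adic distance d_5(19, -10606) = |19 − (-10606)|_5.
d_5(19, -10606) = 1/625

Step 1 — x − y = 19 − (-10606) = 10625. Step 2 — v_5(10625) = 4 (factor: 10625 = (5^4 · 17); the sign does not affect v_p). Step 3 — |x − y|_5 = 5^{-4} = 1/625.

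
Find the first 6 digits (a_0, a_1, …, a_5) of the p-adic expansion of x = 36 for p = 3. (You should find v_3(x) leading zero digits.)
(a_0, …, a_5) = (0, 0, 1, 1, 0, 0)

v_3(36) = 2, so a_0 = ... = a_1 = 0. Factor out: x = 3^2 · u with u = 4 a unit in ℤ_3. Expand u iteratively via a_{v+i} = u_i mod 3, u_{i+1} = (u_i − a_{v+i})/3:
  u_0 = 4;  a_2 = 1;  u_1 = (u_0 − 1)/3 = 1
  u_1 = 1;  a_3 = 1;  u_2 = (u_1 − 1)/3 = 0
  u_2 = 0;  a_4 = 0;  u_3 = (u_2 − 0)/3 = 0
  u_3 = 0;  a_5 = 0;  u_4 = (u_3 − 0)/3 = 0
Digits: (0, 0, 1, 1, 0, 0).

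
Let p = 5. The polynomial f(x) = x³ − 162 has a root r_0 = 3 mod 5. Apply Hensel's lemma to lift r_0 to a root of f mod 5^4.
r_3 = 208 (mod 625)

Hensel: r_{i+1} = r_i − f(r_i)/f′(r_i) mod 5^{i+2}, where f′(x) = 3x². Iterate:
  r_0 = 3 (mod 5)
  r_1 = 8 (mod 25)
  r_2 = 83 (mod 125)
  r_3 = 208 (mod 625)
Final: r = 208 with f(r) ≡ 0 mod 5^4.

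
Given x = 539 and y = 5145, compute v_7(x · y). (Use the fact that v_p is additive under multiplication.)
v_7(2773155) = 5

v_p(x) = 2 (factor: 539 = 7^2 · 11); v_p(y) = 3 (factor: 5145 = 7^3 · 15). Additivity: v_p(xy) = v_p(x) + v_p(y) = 2 + 3 = 5. (Direct check: xy = 2773155 = 7^5 · (165).)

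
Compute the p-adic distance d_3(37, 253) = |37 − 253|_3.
d_3(37, 253) = 1/27

Step 1 — x − y = 37 − 253 = -216. Step 2 — v_3(-216) = 3 (factor: -216 = −(3^3 · 8); the sign does not affect v_p). Step 3 — |x − y|_3 = 3^{-3} = 1/27.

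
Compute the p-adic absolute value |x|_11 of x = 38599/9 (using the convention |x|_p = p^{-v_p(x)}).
|38599/9|_11 = 1/1331

Step 1 — compute v_11(x) by factoring powers of 11 out of the numerator and denominator: v_11(38599/9) = 3. Step 2 — apply |x|_p = p^{-v_p(x)} = 11^{-3} = 1/1331.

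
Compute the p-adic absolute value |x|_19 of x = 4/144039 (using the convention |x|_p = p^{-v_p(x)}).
|4/144039|_19 = 6859

Step 1 — compute v_19(x) by factoring powers of 19 out of the numerator and denominator: v_19(4/144039) = -3. Step 2 — apply |x|_p = p^{-v_p(x)} = 19^{3} = 6859.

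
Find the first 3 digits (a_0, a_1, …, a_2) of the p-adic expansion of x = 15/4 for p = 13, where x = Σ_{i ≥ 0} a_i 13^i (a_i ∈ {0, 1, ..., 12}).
(a_0, …, a_2) = (7, 3, 3)

v_13(15/4) = 0 (numerator and denominator both coprime to 13), so x ∈ ℤ_13^×. Compute digits iteratively via a_i = x_i mod 13, x_{i+1} = (x_i − a_i)/13, with x_0 = x:
  x_0 = 15/4;  a_0 = 7;  x_1 = (x_0 − 7)/13 = -1/4
  x_1 = -1/4;  a_1 = 3;  x_2 = (x_1 − 3)/13 = -1/4
  x_2 = -1/4;  a_2 = 3;  x_3 = (x_2 − 3)/13 = -1/4
Digits: (7, 3, 3).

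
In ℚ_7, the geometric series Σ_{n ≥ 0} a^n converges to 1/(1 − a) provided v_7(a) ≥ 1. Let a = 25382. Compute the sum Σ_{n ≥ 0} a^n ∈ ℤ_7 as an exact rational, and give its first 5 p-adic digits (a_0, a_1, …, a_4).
Σ a^n = 1/(1 − a) = -1/25381;  first 5 digits = (1, 0, 0, 4, 3)

v_7(a) = 3 ≥ 1, so the series converges in ℤ_7 to 1/(1 − a) = 1/(1 − 25382) = -1/25381. Expand this rational in ℤ_7: compute digits iteratively via d_i = x_i mod 7, x_{i+1} = (x_i − d_i)/7. The first 5 digits are (1, 0, 0, 4, 3).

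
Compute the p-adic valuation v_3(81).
v_3(81) = 4

v_3(n) is the largest exponent k such that 3^k divides n. Factor out: 81 = 3^4 · 1. (Sign doesn't affect v_p.) So v_3(81) = 4.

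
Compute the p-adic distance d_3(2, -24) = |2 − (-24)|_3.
d_3(2, -24) = 1

Step 1 — x − y = 2 − (-24) = 26. Step 2 — v_3(26) = 0 (factor: 26 = (3^0 · 26); the sign does not affect v_p). Step 3 — |x − y|_3 = 3^{0} = 1.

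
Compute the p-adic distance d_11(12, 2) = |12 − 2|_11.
d_11(12, 2) = 1

Step 1 — x − y = 12 − 2 = 10. Step 2 — v_11(10) = 0 (factor: 10 = (11^0 · 10); the sign does not affect v_p). Step 3 — |x − y|_11 = 11^{0} = 1.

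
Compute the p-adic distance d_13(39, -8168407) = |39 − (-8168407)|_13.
d_13(39, -8168407) = 1/371293

Step 1 — x − y = 39 − (-8168407) = 8168446. Step 2 — v_13(8168446) = 5 (factor: 8168446 = (13^5 · 22); the sign does not affect v_p). Step 3 — |x − y|_13 = 13^{-5} = 1/371293.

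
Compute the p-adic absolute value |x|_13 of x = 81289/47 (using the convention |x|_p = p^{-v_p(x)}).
|81289/47|_13 = 1/2197

Step 1 — compute v_13(x) by factoring powers of 13 out of the numerator and denominator: v_13(81289/47) = 3. Step 2 — apply |x|_p = p^{-v_p(x)} = 13^{-3} = 1/2197.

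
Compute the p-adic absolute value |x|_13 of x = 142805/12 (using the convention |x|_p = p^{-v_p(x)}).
|142805/12|_13 = 1/28561

Step 1 — compute v_13(x) by factoring powers of 13 out of the numerator and denominator: v_13(142805/12) = 4. Step 2 — apply |x|_p = p^{-v_p(x)} = 13^{-4} = 1/28561.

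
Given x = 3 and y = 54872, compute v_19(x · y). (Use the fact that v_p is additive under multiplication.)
v_19(164616) = 3

v_p(x) = 0 (factor: 3 = 19^0 · 3); v_p(y) = 3 (factor: 54872 = 19^3 · 8). Additivity: v_p(xy) = v_p(x) + v_p(y) = 0 + 3 = 3. (Direct check: xy = 164616 = 19^3 · (24).)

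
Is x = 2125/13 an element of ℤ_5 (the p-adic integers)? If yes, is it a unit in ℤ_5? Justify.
x ∈ ℤ_5 but not a unit; v_5(x) = 3 > 0

ℤ_5 = {x ∈ ℚ_5 : v_5(x) ≥ 0} and ℤ_5^× = {x ∈ ℤ_5 : v_5(x) = 0}. Here v_5(2125/13) = v_5(num) − v_5(den) = 3; compare against these criteria.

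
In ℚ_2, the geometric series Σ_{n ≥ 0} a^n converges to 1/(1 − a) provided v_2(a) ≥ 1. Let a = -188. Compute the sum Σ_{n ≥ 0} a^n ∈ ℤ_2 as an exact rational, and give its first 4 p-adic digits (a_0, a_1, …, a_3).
Σ a^n = 1/(1 − a) = 1/189;  first 4 digits = (1, 0, 1, 0)

v_2(a) = 2 ≥ 1, so the series converges in ℤ_2 to 1/(1 − a) = 1/(1 − (-188)) = 1/189. Expand this rational in ℤ_2: compute digits iteratively via d_i = x_i mod 2, x_{i+1} = (x_i − d_i)/2. The first 4 digits are (1, 0, 1, 0).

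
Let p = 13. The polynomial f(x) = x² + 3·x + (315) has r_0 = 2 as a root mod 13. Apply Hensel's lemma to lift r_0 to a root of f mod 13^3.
r_2 = 2056 (mod 2197)

Hensel: r_{i+1} = r_i − f(r_i)·(f′(r_i))^{-1} mod 13^{i+2}, f′(x) = 2x + 3. Iterate:
  r_0 = 2 (mod 13)
  r_1 = 28 (mod 169)
  r_2 = 2056 (mod 2197)
Final: r = 2056 satisfies f(r) ≡ 0 mod 13^3.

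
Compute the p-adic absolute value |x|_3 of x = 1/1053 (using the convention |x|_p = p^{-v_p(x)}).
|1/1053|_3 = 81

Step 1 — compute v_3(x) by factoring powers of 3 out of the numerator and denominator: v_3(1/1053) = -4. Step 2 — apply |x|_p = p^{-v_p(x)} = 3^{4} = 81.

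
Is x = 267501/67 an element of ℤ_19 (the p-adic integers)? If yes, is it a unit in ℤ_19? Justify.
x ∈ ℤ_19 but not a unit; v_19(x) = 3 > 0

ℤ_19 = {x ∈ ℚ_19 : v_19(x) ≥ 0} and ℤ_19^× = {x ∈ ℤ_19 : v_19(x) = 0}. Here v_19(267501/67) = v_19(num) − v_19(den) = 3; compare against these criteria.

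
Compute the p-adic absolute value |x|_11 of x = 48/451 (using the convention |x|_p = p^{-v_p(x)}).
|48/451|_11 = 11

Step 1 — compute v_11(x) by factoring powers of 11 out of the numerator and denominator: v_11(48/451) = -1. Step 2 — apply |x|_p = p^{-v_p(x)} = 11^{1} = 11.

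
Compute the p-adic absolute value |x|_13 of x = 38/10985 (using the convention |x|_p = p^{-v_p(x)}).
|38/10985|_13 = 2197

Step 1 — compute v_13(x) by factoring powers of 13 out of the numerator and denominator: v_13(38/10985) = -3. Step 2 — apply |x|_p = p^{-v_p(x)} = 13^{3} = 2197.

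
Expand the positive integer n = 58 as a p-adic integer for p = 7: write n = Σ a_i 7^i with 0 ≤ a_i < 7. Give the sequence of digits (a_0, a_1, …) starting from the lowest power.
(a_0, a_1, …) = (2, 1, 1)

Repeated division by 7 gives the digits low-to-high: 58 = 2 + 1·7^1 + 1·7^2. Digit sequence: (2, 1, 1).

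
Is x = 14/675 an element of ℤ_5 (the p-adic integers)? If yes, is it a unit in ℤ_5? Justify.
x ∉ ℤ_5 (v_5(x) = -2 < 0)

ℤ_5 = {x ∈ ℚ_5 : v_5(x) ≥ 0} and ℤ_5^× = {x ∈ ℤ_5 : v_5(x) = 0}. Here v_5(14/675) = v_5(num) − v_5(den) = -2; compare against these criteria.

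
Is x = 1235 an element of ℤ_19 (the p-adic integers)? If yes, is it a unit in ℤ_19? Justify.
x ∈ ℤ_19 but not a unit; v_19(x) = 1 > 0

ℤ_19 = {x ∈ ℚ_19 : v_19(x) ≥ 0} and ℤ_19^× = {x ∈ ℤ_19 : v_19(x) = 0}. Here v_19(1235) = v_19(num) − v_19(den) = 1; compare against these criteria.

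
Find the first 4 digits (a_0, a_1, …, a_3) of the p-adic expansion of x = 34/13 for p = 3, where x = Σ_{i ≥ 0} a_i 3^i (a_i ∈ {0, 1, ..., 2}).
(a_0, …, a_3) = (1, 1, 1, 1)

v_3(34/13) = 0 (numerator and denominator both coprime to 3), so x ∈ ℤ_3^×. Compute digits iteratively via a_i = x_i mod 3, x_{i+1} = (x_i − a_i)/3, with x_0 = x:
  x_0 = 34/13;  a_0 = 1;  x_1 = (x_0 − 1)/3 = 7/13
  x_1 = 7/13;  a_1 = 1;  x_2 = (x_1 − 1)/3 = -2/13
  x_2 = -2/13;  a_2 = 1;  x_3 = (x_2 − 1)/3 = -5/13
  x_3 = -5/13;  a_3 = 1;  x_4 = (x_3 − 1)/3 = -6/13
Digits: (1, 1, 1, 1).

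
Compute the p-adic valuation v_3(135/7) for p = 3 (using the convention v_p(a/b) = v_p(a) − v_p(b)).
v_3(135/7) = 3

Factor powers of 3 from the numerator and denominator of the reduced fraction: 135 = 3^3 · 5 and 7 = 3^0 · 7. Apply v_p(a/b) = v_p(a) − v_p(b): v_3(135/7) = 3 − 0 = 3.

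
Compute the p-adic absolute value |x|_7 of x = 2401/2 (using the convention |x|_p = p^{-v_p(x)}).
|2401/2|_7 = 1/2401

Step 1 — compute v_7(x) by factoring powers of 7 out of the numerator and denominator: v_7(2401/2) = 4. Step 2 — apply |x|_p = p^{-v_p(x)} = 7^{-4} = 1/2401.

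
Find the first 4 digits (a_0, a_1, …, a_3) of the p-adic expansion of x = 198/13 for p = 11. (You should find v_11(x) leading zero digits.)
(a_0, …, a_3) = (0, 9, 1, 10)

v_11(198/13) = 1, so a_0 = ... = a_0 = 0. Factor out: x = 11^1 · u with u = 18/13 a unit in ℤ_11. Expand u iteratively via a_{v+i} = u_i mod 11, u_{i+1} = (u_i − a_{v+i})/11:
  u_0 = 18/13;  a_1 = 9;  u_1 = (u_0 − 9)/11 = -9/13
  u_1 = -9/13;  a_2 = 1;  u_2 = (u_1 − 1)/11 = -2/13
  u_2 = -2/13;  a_3 = 10;  u_3 = (u_2 − 10)/11 = -12/13
Digits: (0, 9, 1, 10).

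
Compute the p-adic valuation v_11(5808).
v_11(5808) = 2

v_11(n) is the largest exponent k such that 11^k divides n. Factor out: 5808 = 11^2 · 48. (Sign doesn't affect v_p.) So v_11(5808) = 2.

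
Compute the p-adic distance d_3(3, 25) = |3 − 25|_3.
d_3(3, 25) = 1

Step 1 — x − y = 3 − 25 = -22. Step 2 — v_3(-22) = 0 (factor: -22 = −(3^0 · 22); the sign does not affect v_p). Step 3 — |x − y|_3 = 3^{0} = 1.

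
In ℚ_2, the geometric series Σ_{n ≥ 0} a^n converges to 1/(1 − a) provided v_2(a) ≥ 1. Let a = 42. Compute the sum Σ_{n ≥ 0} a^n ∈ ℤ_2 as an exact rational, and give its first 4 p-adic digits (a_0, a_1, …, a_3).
Σ a^n = 1/(1 − a) = -1/41;  first 4 digits = (1, 1, 1, 0)

v_2(a) = 1 ≥ 1, so the series converges in ℤ_2 to 1/(1 − a) = 1/(1 − 42) = -1/41. Expand this rational in ℤ_2: compute digits iteratively via d_i = x_i mod 2, x_{i+1} = (x_i − d_i)/2. The first 4 digits are (1, 1, 1, 0).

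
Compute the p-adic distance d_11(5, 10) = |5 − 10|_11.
d_11(5, 10) = 1

Step 1 — x − y = 5 − 10 = -5. Step 2 — v_11(-5) = 0 (factor: -5 = −(11^0 · 5); the sign does not affect v_p). Step 3 — |x − y|_11 = 11^{0} = 1.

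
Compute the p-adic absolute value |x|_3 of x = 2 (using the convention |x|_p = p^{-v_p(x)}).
|2|_3 = 1

Step 1 — compute v_3(x) by factoring powers of 3 out of the numerator and denominator: v_3(2) = 0. Step 2 — apply |x|_p = p^{-v_p(x)} = 3^{0} = 1.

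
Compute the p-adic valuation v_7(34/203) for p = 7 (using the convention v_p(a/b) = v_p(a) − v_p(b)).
v_7(34/203) = -1

Factor powers of 7 from the numerator and denominator of the reduced fraction: 34 = 7^0 · 34 and 203 = 7^1 · 29. Apply v_p(a/b) = v_p(a) − v_p(b): v_7(34/203) = 0 − 1 = -1.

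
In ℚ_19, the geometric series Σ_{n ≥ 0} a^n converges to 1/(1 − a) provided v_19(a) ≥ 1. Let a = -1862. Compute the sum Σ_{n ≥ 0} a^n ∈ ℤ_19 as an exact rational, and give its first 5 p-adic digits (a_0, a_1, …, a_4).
Σ a^n = 1/(1 − a) = 1/1863;  first 5 digits = (1, 16, 3, 3, 9)

v_19(a) = 1 ≥ 1, so the series converges in ℤ_19 to 1/(1 − a) = 1/(1 − (-1862)) = 1/1863. Expand this rational in ℤ_19: compute digits iteratively via d_i = x_i mod 19, x_{i+1} = (x_i − d_i)/19. The first 5 digits are (1, 16, 3, 3, 9).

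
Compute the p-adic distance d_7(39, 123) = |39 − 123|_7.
d_7(39, 123) = 1/7

Step 1 — x − y = 39 − 123 = -84. Step 2 — v_7(-84) = 1 (factor: -84 = −(7^1 · 12); the sign does not affect v_p). Step 3 — |x − y|_7 = 7^{-1} = 1/7.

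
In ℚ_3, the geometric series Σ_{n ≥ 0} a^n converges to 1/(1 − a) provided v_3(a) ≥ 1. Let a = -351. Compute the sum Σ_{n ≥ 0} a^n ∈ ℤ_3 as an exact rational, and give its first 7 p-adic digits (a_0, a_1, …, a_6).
Σ a^n = 1/(1 − a) = 1/352;  first 7 digits = (1, 0, 0, 2, 1, 1, 0)

v_3(a) = 3 ≥ 1, so the series converges in ℤ_3 to 1/(1 − a) = 1/(1 − (-351)) = 1/352. Expand this rational in ℤ_3: compute digits iteratively via d_i = x_i mod 3, x_{i+1} = (x_i − d_i)/3. The first 7 digits are (1, 0, 0, 2, 1, 1, 0).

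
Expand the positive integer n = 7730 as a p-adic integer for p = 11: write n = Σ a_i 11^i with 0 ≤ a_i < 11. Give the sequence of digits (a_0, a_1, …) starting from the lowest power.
(a_0, a_1, …) = (8, 9, 8, 5)

Repeated division by 11 gives the digits low-to-high: 7730 = 8 + 9·11^1 + 8·11^2 + 5·11^3. Digit sequence: (8, 9, 8, 5).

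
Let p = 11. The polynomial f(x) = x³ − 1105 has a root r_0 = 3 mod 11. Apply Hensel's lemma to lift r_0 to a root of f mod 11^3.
r_2 = 1114 (mod 1331)

Hensel: r_{i+1} = r_i − f(r_i)/f′(r_i) mod 11^{i+2}, where f′(x) = 3x². Iterate:
  r_0 = 3 (mod 11)
  r_1 = 25 (mod 121)
  r_2 = 1114 (mod 1331)
Final: r = 1114 with f(r) ≡ 0 mod 11^3.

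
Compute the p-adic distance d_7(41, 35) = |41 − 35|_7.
d_7(41, 35) = 1

Step 1 — x − y = 41 − 35 = 6. Step 2 — v_7(6) = 0 (factor: 6 = (7^0 · 6); the sign does not affect v_p). Step 3 — |x − y|_7 = 7^{0} = 1.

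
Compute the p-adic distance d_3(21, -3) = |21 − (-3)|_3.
d_3(21, -3) = 1/3

Step 1 — x − y = 21 − (-3) = 24. Step 2 — v_3(24) = 1 (factor: 24 = (3^1 · 8); the sign does not affect v_p). Step 3 — |x − y|_3 = 3^{-1} = 1/3.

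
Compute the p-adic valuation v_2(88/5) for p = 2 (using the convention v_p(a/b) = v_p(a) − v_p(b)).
v_2(88/5) = 3

Factor powers of 2 from the numerator and denominator of the reduced fraction: 88 = 2^3 · 11 and 5 = 2^0 · 5. Apply v_p(a/b) = v_p(a) − v_p(b): v_2(88/5) = 3 − 0 = 3.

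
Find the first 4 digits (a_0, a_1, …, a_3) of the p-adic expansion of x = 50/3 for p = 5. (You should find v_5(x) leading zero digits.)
(a_0, …, a_3) = (0, 0, 4, 1)

v_5(50/3) = 2, so a_0 = ... = a_1 = 0. Factor out: x = 5^2 · u with u = 2/3 a unit in ℤ_5. Expand u iteratively via a_{v+i} = u_i mod 5, u_{i+1} = (u_i − a_{v+i})/5:
  u_0 = 2/3;  a_2 = 4;  u_1 = (u_0 − 4)/5 = -2/3
  u_1 = -2/3;  a_3 = 1;  u_2 = (u_1 − 1)/5 = -1/3
Digits: (0, 0, 4, 1).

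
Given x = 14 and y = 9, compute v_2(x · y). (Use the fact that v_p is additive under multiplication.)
v_2(126) = 1

v_p(x) = 1 (factor: 14 = 2^1 · 7); v_p(y) = 0 (factor: 9 = 2^0 · 9). Additivity: v_p(xy) = v_p(x) + v_p(y) = 1 + 0 = 1. (Direct check: xy = 126 = 2^1 · (63).)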